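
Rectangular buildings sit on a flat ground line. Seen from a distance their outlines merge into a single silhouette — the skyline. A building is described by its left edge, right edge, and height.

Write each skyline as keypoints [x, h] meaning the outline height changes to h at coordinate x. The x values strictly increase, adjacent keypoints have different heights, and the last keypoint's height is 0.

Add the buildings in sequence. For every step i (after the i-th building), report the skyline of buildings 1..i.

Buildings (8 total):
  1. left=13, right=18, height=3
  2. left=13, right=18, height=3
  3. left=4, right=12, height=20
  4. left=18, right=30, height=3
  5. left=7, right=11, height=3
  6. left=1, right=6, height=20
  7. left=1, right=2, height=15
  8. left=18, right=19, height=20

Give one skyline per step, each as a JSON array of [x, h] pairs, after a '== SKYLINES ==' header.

== SKYLINES ==
[[13,3],[18,0]]
[[13,3],[18,0]]
[[4,20],[12,0],[13,3],[18,0]]
[[4,20],[12,0],[13,3],[30,0]]
[[4,20],[12,0],[13,3],[30,0]]
[[1,20],[12,0],[13,3],[30,0]]
[[1,20],[12,0],[13,3],[30,0]]
[[1,20],[12,0],[13,3],[18,20],[19,3],[30,0]]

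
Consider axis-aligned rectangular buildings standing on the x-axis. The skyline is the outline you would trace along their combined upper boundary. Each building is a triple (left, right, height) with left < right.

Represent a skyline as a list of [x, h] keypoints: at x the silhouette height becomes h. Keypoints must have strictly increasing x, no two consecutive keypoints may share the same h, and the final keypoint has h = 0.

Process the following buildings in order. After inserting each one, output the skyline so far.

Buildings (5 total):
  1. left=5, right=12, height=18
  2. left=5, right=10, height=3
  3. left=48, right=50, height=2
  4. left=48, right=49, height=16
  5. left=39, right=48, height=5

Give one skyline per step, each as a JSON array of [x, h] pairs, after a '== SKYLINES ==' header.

== SKYLINES ==
[[5,18],[12,0]]
[[5,18],[12,0]]
[[5,18],[12,0],[48,2],[50,0]]
[[5,18],[12,0],[48,16],[49,2],[50,0]]
[[5,18],[12,0],[39,5],[48,16],[49,2],[50,0]]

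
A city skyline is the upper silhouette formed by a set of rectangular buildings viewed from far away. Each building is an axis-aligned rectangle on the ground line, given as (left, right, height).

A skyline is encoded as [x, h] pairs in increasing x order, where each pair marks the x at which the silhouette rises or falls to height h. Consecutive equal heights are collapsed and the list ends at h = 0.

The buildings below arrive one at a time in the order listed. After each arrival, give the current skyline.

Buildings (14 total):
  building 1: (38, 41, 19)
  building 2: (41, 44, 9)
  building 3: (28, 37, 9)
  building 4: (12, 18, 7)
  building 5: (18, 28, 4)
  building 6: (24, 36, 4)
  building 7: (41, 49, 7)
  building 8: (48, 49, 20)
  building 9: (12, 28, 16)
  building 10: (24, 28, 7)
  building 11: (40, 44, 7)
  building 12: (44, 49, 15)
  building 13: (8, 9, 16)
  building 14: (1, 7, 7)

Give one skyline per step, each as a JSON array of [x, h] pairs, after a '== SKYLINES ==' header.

== SKYLINES ==
[[38,19],[41,0]]
[[38,19],[41,9],[44,0]]
[[28,9],[37,0],[38,19],[41,9],[44,0]]
[[12,7],[18,0],[28,9],[37,0],[38,19],[41,9],[44,0]]
[[12,7],[18,4],[28,9],[37,0],[38,19],[41,9],[44,0]]
[[12,7],[18,4],[28,9],[37,0],[38,19],[41,9],[44,0]]
[[12,7],[18,4],[28,9],[37,0],[38,19],[41,9],[44,7],[49,0]]
[[12,7],[18,4],[28,9],[37,0],[38,19],[41,9],[44,7],[48,20],[49,0]]
[[12,16],[28,9],[37,0],[38,19],[41,9],[44,7],[48,20],[49,0]]
[[12,16],[28,9],[37,0],[38,19],[41,9],[44,7],[48,20],[49,0]]
[[12,16],[28,9],[37,0],[38,19],[41,9],[44,7],[48,20],[49,0]]
[[12,16],[28,9],[37,0],[38,19],[41,9],[44,15],[48,20],[49,0]]
[[8,16],[9,0],[12,16],[28,9],[37,0],[38,19],[41,9],[44,15],[48,20],[49,0]]
[[1,7],[7,0],[8,16],[9,0],[12,16],[28,9],[37,0],[38,19],[41,9],[44,15],[48,20],[49,0]]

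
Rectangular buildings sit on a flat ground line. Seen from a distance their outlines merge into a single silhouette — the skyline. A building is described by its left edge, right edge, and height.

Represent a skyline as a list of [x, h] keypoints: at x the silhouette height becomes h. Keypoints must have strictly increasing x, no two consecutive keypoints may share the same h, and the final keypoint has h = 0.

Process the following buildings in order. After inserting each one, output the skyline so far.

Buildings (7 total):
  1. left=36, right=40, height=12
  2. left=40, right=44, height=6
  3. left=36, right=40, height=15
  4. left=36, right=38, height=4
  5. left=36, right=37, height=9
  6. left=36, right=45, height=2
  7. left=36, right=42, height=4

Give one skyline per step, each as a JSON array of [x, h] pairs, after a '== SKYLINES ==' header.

== SKYLINES ==
[[36,12],[40,0]]
[[36,12],[40,6],[44,0]]
[[36,15],[40,6],[44,0]]
[[36,15],[40,6],[44,0]]
[[36,15],[40,6],[44,0]]
[[36,15],[40,6],[44,2],[45,0]]
[[36,15],[40,6],[44,2],[45,0]]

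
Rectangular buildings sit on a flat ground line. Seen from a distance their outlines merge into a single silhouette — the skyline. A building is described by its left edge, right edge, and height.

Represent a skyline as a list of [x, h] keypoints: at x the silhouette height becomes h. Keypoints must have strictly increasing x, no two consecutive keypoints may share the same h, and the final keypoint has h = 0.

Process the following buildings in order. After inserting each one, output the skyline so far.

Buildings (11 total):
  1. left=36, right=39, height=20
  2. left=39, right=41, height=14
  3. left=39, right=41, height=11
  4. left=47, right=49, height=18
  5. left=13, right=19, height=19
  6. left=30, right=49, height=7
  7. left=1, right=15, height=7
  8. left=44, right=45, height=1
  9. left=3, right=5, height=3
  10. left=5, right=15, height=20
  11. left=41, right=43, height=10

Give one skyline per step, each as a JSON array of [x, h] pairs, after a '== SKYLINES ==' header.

== SKYLINES ==
[[36,20],[39,0]]
[[36,20],[39,14],[41,0]]
[[36,20],[39,14],[41,0]]
[[36,20],[39,14],[41,0],[47,18],[49,0]]
[[13,19],[19,0],[36,20],[39,14],[41,0],[47,18],[49,0]]
[[13,19],[19,0],[30,7],[36,20],[39,14],[41,7],[47,18],[49,0]]
[[1,7],[13,19],[19,0],[30,7],[36,20],[39,14],[41,7],[47,18],[49,0]]
[[1,7],[13,19],[19,0],[30,7],[36,20],[39,14],[41,7],[47,18],[49,0]]
[[1,7],[13,19],[19,0],[30,7],[36,20],[39,14],[41,7],[47,18],[49,0]]
[[1,7],[5,20],[15,19],[19,0],[30,7],[36,20],[39,14],[41,7],[47,18],[49,0]]
[[1,7],[5,20],[15,19],[19,0],[30,7],[36,20],[39,14],[41,10],[43,7],[47,18],[49,0]]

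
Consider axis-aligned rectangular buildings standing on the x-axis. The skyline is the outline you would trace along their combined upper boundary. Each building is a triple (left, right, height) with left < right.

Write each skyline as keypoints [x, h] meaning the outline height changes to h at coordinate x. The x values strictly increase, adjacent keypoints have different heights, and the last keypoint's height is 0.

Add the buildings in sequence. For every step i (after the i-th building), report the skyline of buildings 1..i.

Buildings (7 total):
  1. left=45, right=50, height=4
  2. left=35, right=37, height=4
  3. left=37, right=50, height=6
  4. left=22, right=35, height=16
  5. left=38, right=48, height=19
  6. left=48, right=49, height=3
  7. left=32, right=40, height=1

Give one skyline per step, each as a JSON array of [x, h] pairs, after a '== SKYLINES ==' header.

== SKYLINES ==
[[45,4],[50,0]]
[[35,4],[37,0],[45,4],[50,0]]
[[35,4],[37,6],[50,0]]
[[22,16],[35,4],[37,6],[50,0]]
[[22,16],[35,4],[37,6],[38,19],[48,6],[50,0]]
[[22,16],[35,4],[37,6],[38,19],[48,6],[50,0]]
[[22,16],[35,4],[37,6],[38,19],[48,6],[50,0]]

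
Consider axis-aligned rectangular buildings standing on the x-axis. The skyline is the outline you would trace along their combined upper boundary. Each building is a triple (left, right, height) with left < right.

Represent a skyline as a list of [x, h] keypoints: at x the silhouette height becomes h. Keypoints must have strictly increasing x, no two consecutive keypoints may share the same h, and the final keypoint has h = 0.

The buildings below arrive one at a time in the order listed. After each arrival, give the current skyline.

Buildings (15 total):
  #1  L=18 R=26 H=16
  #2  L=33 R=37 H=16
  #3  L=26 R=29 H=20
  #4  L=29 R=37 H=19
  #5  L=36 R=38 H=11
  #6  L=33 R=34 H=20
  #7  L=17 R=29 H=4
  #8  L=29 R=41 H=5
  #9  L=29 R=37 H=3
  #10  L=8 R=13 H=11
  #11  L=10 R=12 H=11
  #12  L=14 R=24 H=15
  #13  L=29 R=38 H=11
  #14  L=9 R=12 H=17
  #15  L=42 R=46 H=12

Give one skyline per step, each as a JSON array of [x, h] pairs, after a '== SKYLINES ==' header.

== SKYLINES ==
[[18,16],[26,0]]
[[18,16],[26,0],[33,16],[37,0]]
[[18,16],[26,20],[29,0],[33,16],[37,0]]
[[18,16],[26,20],[29,19],[37,0]]
[[18,16],[26,20],[29,19],[37,11],[38,0]]
[[18,16],[26,20],[29,19],[33,20],[34,19],[37,11],[38,0]]
[[17,4],[18,16],[26,20],[29,19],[33,20],[34,19],[37,11],[38,0]]
[[17,4],[18,16],[26,20],[29,19],[33,20],[34,19],[37,11],[38,5],[41,0]]
[[17,4],[18,16],[26,20],[29,19],[33,20],[34,19],[37,11],[38,5],[41,0]]
[[8,11],[13,0],[17,4],[18,16],[26,20],[29,19],[33,20],[34,19],[37,11],[38,5],[41,0]]
[[8,11],[13,0],[17,4],[18,16],[26,20],[29,19],[33,20],[34,19],[37,11],[38,5],[41,0]]
[[8,11],[13,0],[14,15],[18,16],[26,20],[29,19],[33,20],[34,19],[37,11],[38,5],[41,0]]
[[8,11],[13,0],[14,15],[18,16],[26,20],[29,19],[33,20],[34,19],[37,11],[38,5],[41,0]]
[[8,11],[9,17],[12,11],[13,0],[14,15],[18,16],[26,20],[29,19],[33,20],[34,19],[37,11],[38,5],[41,0]]
[[8,11],[9,17],[12,11],[13,0],[14,15],[18,16],[26,20],[29,19],[33,20],[34,19],[37,11],[38,5],[41,0],[42,12],[46,0]]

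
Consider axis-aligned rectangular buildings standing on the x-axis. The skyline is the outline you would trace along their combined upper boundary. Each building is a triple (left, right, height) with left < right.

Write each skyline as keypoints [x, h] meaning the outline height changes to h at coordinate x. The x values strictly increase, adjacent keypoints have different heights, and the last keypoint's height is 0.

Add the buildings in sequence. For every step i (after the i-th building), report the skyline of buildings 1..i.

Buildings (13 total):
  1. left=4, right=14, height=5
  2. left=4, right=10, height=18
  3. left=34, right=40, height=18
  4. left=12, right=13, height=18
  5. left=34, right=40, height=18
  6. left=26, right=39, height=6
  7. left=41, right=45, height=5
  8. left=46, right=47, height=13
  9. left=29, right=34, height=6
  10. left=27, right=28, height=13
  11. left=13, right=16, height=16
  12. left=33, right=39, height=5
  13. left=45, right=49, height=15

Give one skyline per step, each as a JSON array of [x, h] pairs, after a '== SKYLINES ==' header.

== SKYLINES ==
[[4,5],[14,0]]
[[4,18],[10,5],[14,0]]
[[4,18],[10,5],[14,0],[34,18],[40,0]]
[[4,18],[10,5],[12,18],[13,5],[14,0],[34,18],[40,0]]
[[4,18],[10,5],[12,18],[13,5],[14,0],[34,18],[40,0]]
[[4,18],[10,5],[12,18],[13,5],[14,0],[26,6],[34,18],[40,0]]
[[4,18],[10,5],[12,18],[13,5],[14,0],[26,6],[34,18],[40,0],[41,5],[45,0]]
[[4,18],[10,5],[12,18],[13,5],[14,0],[26,6],[34,18],[40,0],[41,5],[45,0],[46,13],[47,0]]
[[4,18],[10,5],[12,18],[13,5],[14,0],[26,6],[34,18],[40,0],[41,5],[45,0],[46,13],[47,0]]
[[4,18],[10,5],[12,18],[13,5],[14,0],[26,6],[27,13],[28,6],[34,18],[40,0],[41,5],[45,0],[46,13],[47,0]]
[[4,18],[10,5],[12,18],[13,16],[16,0],[26,6],[27,13],[28,6],[34,18],[40,0],[41,5],[45,0],[46,13],[47,0]]
[[4,18],[10,5],[12,18],[13,16],[16,0],[26,6],[27,13],[28,6],[34,18],[40,0],[41,5],[45,0],[46,13],[47,0]]
[[4,18],[10,5],[12,18],[13,16],[16,0],[26,6],[27,13],[28,6],[34,18],[40,0],[41,5],[45,15],[49,0]]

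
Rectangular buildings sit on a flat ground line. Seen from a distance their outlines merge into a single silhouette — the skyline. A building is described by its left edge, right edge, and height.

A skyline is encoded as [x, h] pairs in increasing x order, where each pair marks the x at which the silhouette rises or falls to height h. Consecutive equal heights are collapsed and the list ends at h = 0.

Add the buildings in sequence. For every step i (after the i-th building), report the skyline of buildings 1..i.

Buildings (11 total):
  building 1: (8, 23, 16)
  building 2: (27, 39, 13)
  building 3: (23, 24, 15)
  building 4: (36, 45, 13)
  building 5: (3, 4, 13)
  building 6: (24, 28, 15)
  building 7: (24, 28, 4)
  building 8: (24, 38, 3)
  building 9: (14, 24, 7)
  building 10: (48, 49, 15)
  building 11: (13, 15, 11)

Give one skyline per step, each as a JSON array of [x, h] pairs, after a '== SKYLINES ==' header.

== SKYLINES ==
[[8,16],[23,0]]
[[8,16],[23,0],[27,13],[39,0]]
[[8,16],[23,15],[24,0],[27,13],[39,0]]
[[8,16],[23,15],[24,0],[27,13],[45,0]]
[[3,13],[4,0],[8,16],[23,15],[24,0],[27,13],[45,0]]
[[3,13],[4,0],[8,16],[23,15],[28,13],[45,0]]
[[3,13],[4,0],[8,16],[23,15],[28,13],[45,0]]
[[3,13],[4,0],[8,16],[23,15],[28,13],[45,0]]
[[3,13],[4,0],[8,16],[23,15],[28,13],[45,0]]
[[3,13],[4,0],[8,16],[23,15],[28,13],[45,0],[48,15],[49,0]]
[[3,13],[4,0],[8,16],[23,15],[28,13],[45,0],[48,15],[49,0]]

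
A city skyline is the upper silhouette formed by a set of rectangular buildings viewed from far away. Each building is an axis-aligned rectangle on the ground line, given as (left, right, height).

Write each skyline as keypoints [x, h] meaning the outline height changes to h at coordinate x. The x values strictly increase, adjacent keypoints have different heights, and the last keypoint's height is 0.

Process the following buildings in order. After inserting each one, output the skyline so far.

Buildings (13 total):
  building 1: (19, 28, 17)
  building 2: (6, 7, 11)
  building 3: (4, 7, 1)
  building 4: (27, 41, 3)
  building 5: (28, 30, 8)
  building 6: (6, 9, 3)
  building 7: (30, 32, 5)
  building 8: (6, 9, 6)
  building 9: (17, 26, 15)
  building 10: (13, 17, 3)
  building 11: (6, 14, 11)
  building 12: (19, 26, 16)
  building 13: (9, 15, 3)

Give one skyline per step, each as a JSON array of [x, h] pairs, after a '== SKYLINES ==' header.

== SKYLINES ==
[[19,17],[28,0]]
[[6,11],[7,0],[19,17],[28,0]]
[[4,1],[6,11],[7,0],[19,17],[28,0]]
[[4,1],[6,11],[7,0],[19,17],[28,3],[41,0]]
[[4,1],[6,11],[7,0],[19,17],[28,8],[30,3],[41,0]]
[[4,1],[6,11],[7,3],[9,0],[19,17],[28,8],[30,3],[41,0]]
[[4,1],[6,11],[7,3],[9,0],[19,17],[28,8],[30,5],[32,3],[41,0]]
[[4,1],[6,11],[7,6],[9,0],[19,17],[28,8],[30,5],[32,3],[41,0]]
[[4,1],[6,11],[7,6],[9,0],[17,15],[19,17],[28,8],[30,5],[32,3],[41,0]]
[[4,1],[6,11],[7,6],[9,0],[13,3],[17,15],[19,17],[28,8],[30,5],[32,3],[41,0]]
[[4,1],[6,11],[14,3],[17,15],[19,17],[28,8],[30,5],[32,3],[41,0]]
[[4,1],[6,11],[14,3],[17,15],[19,17],[28,8],[30,5],[32,3],[41,0]]
[[4,1],[6,11],[14,3],[17,15],[19,17],[28,8],[30,5],[32,3],[41,0]]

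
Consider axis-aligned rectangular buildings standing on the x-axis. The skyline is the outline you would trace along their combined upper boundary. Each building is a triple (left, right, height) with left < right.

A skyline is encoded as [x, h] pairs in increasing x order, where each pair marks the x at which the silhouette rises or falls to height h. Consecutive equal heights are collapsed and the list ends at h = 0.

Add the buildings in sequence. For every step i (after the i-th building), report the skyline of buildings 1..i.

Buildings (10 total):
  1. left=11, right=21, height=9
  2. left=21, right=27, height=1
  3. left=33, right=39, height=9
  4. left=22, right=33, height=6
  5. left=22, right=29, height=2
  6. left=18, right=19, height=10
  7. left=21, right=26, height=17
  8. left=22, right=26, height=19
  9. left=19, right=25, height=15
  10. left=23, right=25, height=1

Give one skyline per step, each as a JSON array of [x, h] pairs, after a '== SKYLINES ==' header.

== SKYLINES ==
[[11,9],[21,0]]
[[11,9],[21,1],[27,0]]
[[11,9],[21,1],[27,0],[33,9],[39,0]]
[[11,9],[21,1],[22,6],[33,9],[39,0]]
[[11,9],[21,1],[22,6],[33,9],[39,0]]
[[11,9],[18,10],[19,9],[21,1],[22,6],[33,9],[39,0]]
[[11,9],[18,10],[19,9],[21,17],[26,6],[33,9],[39,0]]
[[11,9],[18,10],[19,9],[21,17],[22,19],[26,6],[33,9],[39,0]]
[[11,9],[18,10],[19,15],[21,17],[22,19],[26,6],[33,9],[39,0]]
[[11,9],[18,10],[19,15],[21,17],[22,19],[26,6],[33,9],[39,0]]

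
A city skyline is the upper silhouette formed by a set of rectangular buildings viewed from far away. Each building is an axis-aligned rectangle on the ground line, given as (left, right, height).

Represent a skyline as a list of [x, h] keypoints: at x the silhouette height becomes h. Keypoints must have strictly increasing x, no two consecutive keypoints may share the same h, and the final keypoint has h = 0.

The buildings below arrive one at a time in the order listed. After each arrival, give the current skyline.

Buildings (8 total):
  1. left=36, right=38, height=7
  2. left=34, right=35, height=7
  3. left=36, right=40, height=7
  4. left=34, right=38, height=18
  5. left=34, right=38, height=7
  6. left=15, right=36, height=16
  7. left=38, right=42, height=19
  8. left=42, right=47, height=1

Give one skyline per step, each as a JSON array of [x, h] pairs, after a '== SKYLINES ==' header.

== SKYLINES ==
[[36,7],[38,0]]
[[34,7],[35,0],[36,7],[38,0]]
[[34,7],[35,0],[36,7],[40,0]]
[[34,18],[38,7],[40,0]]
[[34,18],[38,7],[40,0]]
[[15,16],[34,18],[38,7],[40,0]]
[[15,16],[34,18],[38,19],[42,0]]
[[15,16],[34,18],[38,19],[42,1],[47,0]]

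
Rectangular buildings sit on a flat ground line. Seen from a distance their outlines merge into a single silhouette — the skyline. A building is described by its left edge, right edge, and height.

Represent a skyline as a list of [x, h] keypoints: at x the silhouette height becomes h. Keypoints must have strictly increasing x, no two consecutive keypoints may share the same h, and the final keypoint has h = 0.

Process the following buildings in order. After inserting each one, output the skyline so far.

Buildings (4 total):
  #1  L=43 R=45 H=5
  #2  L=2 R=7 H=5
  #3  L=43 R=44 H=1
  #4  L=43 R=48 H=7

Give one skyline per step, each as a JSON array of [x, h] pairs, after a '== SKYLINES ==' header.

== SKYLINES ==
[[43,5],[45,0]]
[[2,5],[7,0],[43,5],[45,0]]
[[2,5],[7,0],[43,5],[45,0]]
[[2,5],[7,0],[43,7],[48,0]]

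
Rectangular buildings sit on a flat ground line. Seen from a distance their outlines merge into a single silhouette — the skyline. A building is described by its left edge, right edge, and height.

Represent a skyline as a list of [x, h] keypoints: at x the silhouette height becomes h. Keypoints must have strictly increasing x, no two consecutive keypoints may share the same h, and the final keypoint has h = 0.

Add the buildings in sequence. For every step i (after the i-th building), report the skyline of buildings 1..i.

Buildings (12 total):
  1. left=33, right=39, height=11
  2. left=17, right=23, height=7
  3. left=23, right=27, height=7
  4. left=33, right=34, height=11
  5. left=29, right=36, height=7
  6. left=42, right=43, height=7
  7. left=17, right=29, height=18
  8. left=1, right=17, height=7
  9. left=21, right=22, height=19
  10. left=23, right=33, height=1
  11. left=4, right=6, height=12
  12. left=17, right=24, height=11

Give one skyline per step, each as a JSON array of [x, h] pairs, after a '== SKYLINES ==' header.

== SKYLINES ==
[[33,11],[39,0]]
[[17,7],[23,0],[33,11],[39,0]]
[[17,7],[27,0],[33,11],[39,0]]
[[17,7],[27,0],[33,11],[39,0]]
[[17,7],[27,0],[29,7],[33,11],[39,0]]
[[17,7],[27,0],[29,7],[33,11],[39,0],[42,7],[43,0]]
[[17,18],[29,7],[33,11],[39,0],[42,7],[43,0]]
[[1,7],[17,18],[29,7],[33,11],[39,0],[42,7],[43,0]]
[[1,7],[17,18],[21,19],[22,18],[29,7],[33,11],[39,0],[42,7],[43,0]]
[[1,7],[17,18],[21,19],[22,18],[29,7],[33,11],[39,0],[42,7],[43,0]]
[[1,7],[4,12],[6,7],[17,18],[21,19],[22,18],[29,7],[33,11],[39,0],[42,7],[43,0]]
[[1,7],[4,12],[6,7],[17,18],[21,19],[22,18],[29,7],[33,11],[39,0],[42,7],[43,0]]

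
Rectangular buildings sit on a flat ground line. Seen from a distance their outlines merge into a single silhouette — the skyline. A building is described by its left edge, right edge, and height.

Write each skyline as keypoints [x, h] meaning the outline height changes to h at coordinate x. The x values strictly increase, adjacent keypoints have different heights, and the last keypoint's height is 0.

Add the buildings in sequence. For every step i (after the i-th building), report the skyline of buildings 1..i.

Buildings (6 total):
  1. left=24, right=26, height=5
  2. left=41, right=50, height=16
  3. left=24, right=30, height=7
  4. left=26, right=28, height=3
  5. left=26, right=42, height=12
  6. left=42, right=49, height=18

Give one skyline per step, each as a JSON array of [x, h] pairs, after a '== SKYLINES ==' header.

== SKYLINES ==
[[24,5],[26,0]]
[[24,5],[26,0],[41,16],[50,0]]
[[24,7],[30,0],[41,16],[50,0]]
[[24,7],[30,0],[41,16],[50,0]]
[[24,7],[26,12],[41,16],[50,0]]
[[24,7],[26,12],[41,16],[42,18],[49,16],[50,0]]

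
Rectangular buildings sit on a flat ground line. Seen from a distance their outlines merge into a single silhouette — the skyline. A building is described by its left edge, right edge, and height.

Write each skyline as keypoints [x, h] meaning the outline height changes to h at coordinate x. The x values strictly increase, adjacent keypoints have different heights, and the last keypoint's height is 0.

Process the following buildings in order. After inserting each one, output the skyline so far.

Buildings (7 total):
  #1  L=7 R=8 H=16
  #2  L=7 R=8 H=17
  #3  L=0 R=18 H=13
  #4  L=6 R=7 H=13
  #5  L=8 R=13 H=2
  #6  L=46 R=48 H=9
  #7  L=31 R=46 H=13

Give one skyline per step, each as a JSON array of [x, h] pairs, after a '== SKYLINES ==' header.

== SKYLINES ==
[[7,16],[8,0]]
[[7,17],[8,0]]
[[0,13],[7,17],[8,13],[18,0]]
[[0,13],[7,17],[8,13],[18,0]]
[[0,13],[7,17],[8,13],[18,0]]
[[0,13],[7,17],[8,13],[18,0],[46,9],[48,0]]
[[0,13],[7,17],[8,13],[18,0],[31,13],[46,9],[48,0]]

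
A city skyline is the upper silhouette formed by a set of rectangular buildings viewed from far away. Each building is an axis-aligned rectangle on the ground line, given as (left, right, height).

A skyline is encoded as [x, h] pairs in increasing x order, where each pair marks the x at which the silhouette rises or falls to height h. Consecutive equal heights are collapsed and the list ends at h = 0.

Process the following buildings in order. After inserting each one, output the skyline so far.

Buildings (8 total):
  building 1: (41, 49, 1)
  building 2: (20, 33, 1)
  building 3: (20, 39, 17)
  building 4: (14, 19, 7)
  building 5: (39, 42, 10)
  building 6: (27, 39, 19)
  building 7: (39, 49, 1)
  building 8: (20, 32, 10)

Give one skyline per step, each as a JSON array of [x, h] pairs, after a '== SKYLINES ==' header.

== SKYLINES ==
[[41,1],[49,0]]
[[20,1],[33,0],[41,1],[49,0]]
[[20,17],[39,0],[41,1],[49,0]]
[[14,7],[19,0],[20,17],[39,0],[41,1],[49,0]]
[[14,7],[19,0],[20,17],[39,10],[42,1],[49,0]]
[[14,7],[19,0],[20,17],[27,19],[39,10],[42,1],[49,0]]
[[14,7],[19,0],[20,17],[27,19],[39,10],[42,1],[49,0]]
[[14,7],[19,0],[20,17],[27,19],[39,10],[42,1],[49,0]]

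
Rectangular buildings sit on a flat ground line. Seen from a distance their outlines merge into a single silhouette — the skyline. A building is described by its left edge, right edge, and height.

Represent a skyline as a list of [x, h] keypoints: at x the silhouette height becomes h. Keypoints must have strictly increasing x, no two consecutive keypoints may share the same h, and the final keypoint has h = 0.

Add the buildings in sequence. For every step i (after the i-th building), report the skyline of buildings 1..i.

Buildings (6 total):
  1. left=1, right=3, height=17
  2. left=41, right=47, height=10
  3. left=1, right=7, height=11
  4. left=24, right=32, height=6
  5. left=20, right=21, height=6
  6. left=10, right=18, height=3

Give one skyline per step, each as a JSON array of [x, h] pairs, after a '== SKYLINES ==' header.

== SKYLINES ==
[[1,17],[3,0]]
[[1,17],[3,0],[41,10],[47,0]]
[[1,17],[3,11],[7,0],[41,10],[47,0]]
[[1,17],[3,11],[7,0],[24,6],[32,0],[41,10],[47,0]]
[[1,17],[3,11],[7,0],[20,6],[21,0],[24,6],[32,0],[41,10],[47,0]]
[[1,17],[3,11],[7,0],[10,3],[18,0],[20,6],[21,0],[24,6],[32,0],[41,10],[47,0]]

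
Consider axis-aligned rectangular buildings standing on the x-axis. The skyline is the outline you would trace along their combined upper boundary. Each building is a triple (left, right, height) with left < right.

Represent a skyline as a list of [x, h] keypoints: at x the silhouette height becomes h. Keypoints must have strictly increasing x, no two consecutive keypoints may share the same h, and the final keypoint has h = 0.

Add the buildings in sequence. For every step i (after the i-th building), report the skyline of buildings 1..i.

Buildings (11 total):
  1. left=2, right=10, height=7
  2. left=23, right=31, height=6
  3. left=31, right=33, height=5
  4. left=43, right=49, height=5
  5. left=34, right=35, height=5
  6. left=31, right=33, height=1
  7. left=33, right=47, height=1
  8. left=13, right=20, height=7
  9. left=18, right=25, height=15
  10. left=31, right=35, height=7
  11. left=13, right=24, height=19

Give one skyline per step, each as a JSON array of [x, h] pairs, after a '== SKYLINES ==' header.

== SKYLINES ==
[[2,7],[10,0]]
[[2,7],[10,0],[23,6],[31,0]]
[[2,7],[10,0],[23,6],[31,5],[33,0]]
[[2,7],[10,0],[23,6],[31,5],[33,0],[43,5],[49,0]]
[[2,7],[10,0],[23,6],[31,5],[33,0],[34,5],[35,0],[43,5],[49,0]]
[[2,7],[10,0],[23,6],[31,5],[33,0],[34,5],[35,0],[43,5],[49,0]]
[[2,7],[10,0],[23,6],[31,5],[33,1],[34,5],[35,1],[43,5],[49,0]]
[[2,7],[10,0],[13,7],[20,0],[23,6],[31,5],[33,1],[34,5],[35,1],[43,5],[49,0]]
[[2,7],[10,0],[13,7],[18,15],[25,6],[31,5],[33,1],[34,5],[35,1],[43,5],[49,0]]
[[2,7],[10,0],[13,7],[18,15],[25,6],[31,7],[35,1],[43,5],[49,0]]
[[2,7],[10,0],[13,19],[24,15],[25,6],[31,7],[35,1],[43,5],[49,0]]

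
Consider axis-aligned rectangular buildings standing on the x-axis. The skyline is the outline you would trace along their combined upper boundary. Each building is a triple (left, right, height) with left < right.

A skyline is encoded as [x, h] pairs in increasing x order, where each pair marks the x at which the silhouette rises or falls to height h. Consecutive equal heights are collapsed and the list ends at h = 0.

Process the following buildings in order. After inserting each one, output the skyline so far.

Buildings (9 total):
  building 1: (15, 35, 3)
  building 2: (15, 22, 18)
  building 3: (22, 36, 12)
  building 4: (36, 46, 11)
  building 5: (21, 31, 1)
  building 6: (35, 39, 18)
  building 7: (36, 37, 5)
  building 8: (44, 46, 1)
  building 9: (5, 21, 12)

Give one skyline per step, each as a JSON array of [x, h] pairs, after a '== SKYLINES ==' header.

== SKYLINES ==
[[15,3],[35,0]]
[[15,18],[22,3],[35,0]]
[[15,18],[22,12],[36,0]]
[[15,18],[22,12],[36,11],[46,0]]
[[15,18],[22,12],[36,11],[46,0]]
[[15,18],[22,12],[35,18],[39,11],[46,0]]
[[15,18],[22,12],[35,18],[39,11],[46,0]]
[[15,18],[22,12],[35,18],[39,11],[46,0]]
[[5,12],[15,18],[22,12],[35,18],[39,11],[46,0]]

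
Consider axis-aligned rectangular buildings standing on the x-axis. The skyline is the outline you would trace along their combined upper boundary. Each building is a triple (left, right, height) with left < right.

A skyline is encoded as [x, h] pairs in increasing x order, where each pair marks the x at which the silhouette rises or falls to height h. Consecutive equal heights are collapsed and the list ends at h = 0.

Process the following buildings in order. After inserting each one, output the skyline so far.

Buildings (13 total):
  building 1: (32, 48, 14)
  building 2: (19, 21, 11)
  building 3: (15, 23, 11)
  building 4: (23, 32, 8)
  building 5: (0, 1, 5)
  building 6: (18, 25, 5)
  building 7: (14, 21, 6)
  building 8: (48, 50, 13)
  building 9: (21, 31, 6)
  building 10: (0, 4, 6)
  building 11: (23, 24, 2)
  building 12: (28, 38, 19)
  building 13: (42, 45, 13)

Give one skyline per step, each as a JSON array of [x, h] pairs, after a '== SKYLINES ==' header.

== SKYLINES ==
[[32,14],[48,0]]
[[19,11],[21,0],[32,14],[48,0]]
[[15,11],[23,0],[32,14],[48,0]]
[[15,11],[23,8],[32,14],[48,0]]
[[0,5],[1,0],[15,11],[23,8],[32,14],[48,0]]
[[0,5],[1,0],[15,11],[23,8],[32,14],[48,0]]
[[0,5],[1,0],[14,6],[15,11],[23,8],[32,14],[48,0]]
[[0,5],[1,0],[14,6],[15,11],[23,8],[32,14],[48,13],[50,0]]
[[0,5],[1,0],[14,6],[15,11],[23,8],[32,14],[48,13],[50,0]]
[[0,6],[4,0],[14,6],[15,11],[23,8],[32,14],[48,13],[50,0]]
[[0,6],[4,0],[14,6],[15,11],[23,8],[32,14],[48,13],[50,0]]
[[0,6],[4,0],[14,6],[15,11],[23,8],[28,19],[38,14],[48,13],[50,0]]
[[0,6],[4,0],[14,6],[15,11],[23,8],[28,19],[38,14],[48,13],[50,0]]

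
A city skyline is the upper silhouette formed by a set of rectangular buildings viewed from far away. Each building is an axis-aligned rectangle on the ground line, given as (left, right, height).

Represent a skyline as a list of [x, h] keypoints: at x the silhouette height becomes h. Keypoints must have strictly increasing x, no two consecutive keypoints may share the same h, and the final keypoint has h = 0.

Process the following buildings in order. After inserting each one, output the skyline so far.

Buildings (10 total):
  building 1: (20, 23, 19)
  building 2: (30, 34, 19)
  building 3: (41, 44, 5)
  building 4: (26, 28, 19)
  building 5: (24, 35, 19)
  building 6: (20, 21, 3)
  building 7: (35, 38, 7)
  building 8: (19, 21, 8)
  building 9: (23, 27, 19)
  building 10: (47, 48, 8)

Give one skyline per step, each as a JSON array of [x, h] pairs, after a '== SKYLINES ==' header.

== SKYLINES ==
[[20,19],[23,0]]
[[20,19],[23,0],[30,19],[34,0]]
[[20,19],[23,0],[30,19],[34,0],[41,5],[44,0]]
[[20,19],[23,0],[26,19],[28,0],[30,19],[34,0],[41,5],[44,0]]
[[20,19],[23,0],[24,19],[35,0],[41,5],[44,0]]
[[20,19],[23,0],[24,19],[35,0],[41,5],[44,0]]
[[20,19],[23,0],[24,19],[35,7],[38,0],[41,5],[44,0]]
[[19,8],[20,19],[23,0],[24,19],[35,7],[38,0],[41,5],[44,0]]
[[19,8],[20,19],[35,7],[38,0],[41,5],[44,0]]
[[19,8],[20,19],[35,7],[38,0],[41,5],[44,0],[47,8],[48,0]]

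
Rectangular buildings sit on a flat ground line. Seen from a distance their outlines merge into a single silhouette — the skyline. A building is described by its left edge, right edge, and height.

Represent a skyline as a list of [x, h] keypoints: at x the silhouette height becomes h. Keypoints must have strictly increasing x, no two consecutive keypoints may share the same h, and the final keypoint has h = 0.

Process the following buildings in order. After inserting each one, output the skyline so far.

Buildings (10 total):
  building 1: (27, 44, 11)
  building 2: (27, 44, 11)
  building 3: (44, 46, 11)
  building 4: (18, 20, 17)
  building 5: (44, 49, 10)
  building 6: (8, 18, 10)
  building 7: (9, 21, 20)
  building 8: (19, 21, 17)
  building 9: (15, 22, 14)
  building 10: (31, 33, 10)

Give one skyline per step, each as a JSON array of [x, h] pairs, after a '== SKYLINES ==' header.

== SKYLINES ==
[[27,11],[44,0]]
[[27,11],[44,0]]
[[27,11],[46,0]]
[[18,17],[20,0],[27,11],[46,0]]
[[18,17],[20,0],[27,11],[46,10],[49,0]]
[[8,10],[18,17],[20,0],[27,11],[46,10],[49,0]]
[[8,10],[9,20],[21,0],[27,11],[46,10],[49,0]]
[[8,10],[9,20],[21,0],[27,11],[46,10],[49,0]]
[[8,10],[9,20],[21,14],[22,0],[27,11],[46,10],[49,0]]
[[8,10],[9,20],[21,14],[22,0],[27,11],[46,10],[49,0]]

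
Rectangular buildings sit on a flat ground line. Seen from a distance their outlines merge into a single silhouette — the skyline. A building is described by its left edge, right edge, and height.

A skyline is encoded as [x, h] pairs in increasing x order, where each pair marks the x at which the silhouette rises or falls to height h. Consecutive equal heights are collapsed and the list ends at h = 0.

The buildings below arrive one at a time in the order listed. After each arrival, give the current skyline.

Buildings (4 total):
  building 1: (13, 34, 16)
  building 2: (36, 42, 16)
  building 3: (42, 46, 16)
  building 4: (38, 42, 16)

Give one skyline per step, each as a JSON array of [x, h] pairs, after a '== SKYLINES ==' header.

== SKYLINES ==
[[13,16],[34,0]]
[[13,16],[34,0],[36,16],[42,0]]
[[13,16],[34,0],[36,16],[46,0]]
[[13,16],[34,0],[36,16],[46,0]]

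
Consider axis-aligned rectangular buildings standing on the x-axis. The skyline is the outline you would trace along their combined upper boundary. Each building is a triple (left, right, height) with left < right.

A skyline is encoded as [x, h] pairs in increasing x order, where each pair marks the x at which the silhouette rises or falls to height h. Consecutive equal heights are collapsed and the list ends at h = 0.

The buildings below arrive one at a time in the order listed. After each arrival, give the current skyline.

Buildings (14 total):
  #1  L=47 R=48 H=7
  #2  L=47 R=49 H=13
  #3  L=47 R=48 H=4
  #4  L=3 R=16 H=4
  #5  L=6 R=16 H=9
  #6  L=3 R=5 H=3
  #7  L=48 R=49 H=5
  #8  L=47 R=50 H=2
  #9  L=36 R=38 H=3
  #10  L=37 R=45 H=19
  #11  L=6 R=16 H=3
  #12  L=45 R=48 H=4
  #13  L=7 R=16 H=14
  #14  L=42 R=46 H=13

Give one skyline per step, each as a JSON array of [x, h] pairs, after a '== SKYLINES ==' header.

== SKYLINES ==
[[47,7],[48,0]]
[[47,13],[49,0]]
[[47,13],[49,0]]
[[3,4],[16,0],[47,13],[49,0]]
[[3,4],[6,9],[16,0],[47,13],[49,0]]
[[3,4],[6,9],[16,0],[47,13],[49,0]]
[[3,4],[6,9],[16,0],[47,13],[49,0]]
[[3,4],[6,9],[16,0],[47,13],[49,2],[50,0]]
[[3,4],[6,9],[16,0],[36,3],[38,0],[47,13],[49,2],[50,0]]
[[3,4],[6,9],[16,0],[36,3],[37,19],[45,0],[47,13],[49,2],[50,0]]
[[3,4],[6,9],[16,0],[36,3],[37,19],[45,0],[47,13],[49,2],[50,0]]
[[3,4],[6,9],[16,0],[36,3],[37,19],[45,4],[47,13],[49,2],[50,0]]
[[3,4],[6,9],[7,14],[16,0],[36,3],[37,19],[45,4],[47,13],[49,2],[50,0]]
[[3,4],[6,9],[7,14],[16,0],[36,3],[37,19],[45,13],[46,4],[47,13],[49,2],[50,0]]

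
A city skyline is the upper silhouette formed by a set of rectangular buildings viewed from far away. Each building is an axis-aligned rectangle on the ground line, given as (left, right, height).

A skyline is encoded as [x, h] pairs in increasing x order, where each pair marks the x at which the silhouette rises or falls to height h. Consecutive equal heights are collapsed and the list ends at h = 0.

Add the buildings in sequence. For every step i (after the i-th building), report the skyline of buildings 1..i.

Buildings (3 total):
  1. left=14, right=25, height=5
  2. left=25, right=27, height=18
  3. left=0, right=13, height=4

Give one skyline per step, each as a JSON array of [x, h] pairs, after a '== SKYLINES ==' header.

== SKYLINES ==
[[14,5],[25,0]]
[[14,5],[25,18],[27,0]]
[[0,4],[13,0],[14,5],[25,18],[27,0]]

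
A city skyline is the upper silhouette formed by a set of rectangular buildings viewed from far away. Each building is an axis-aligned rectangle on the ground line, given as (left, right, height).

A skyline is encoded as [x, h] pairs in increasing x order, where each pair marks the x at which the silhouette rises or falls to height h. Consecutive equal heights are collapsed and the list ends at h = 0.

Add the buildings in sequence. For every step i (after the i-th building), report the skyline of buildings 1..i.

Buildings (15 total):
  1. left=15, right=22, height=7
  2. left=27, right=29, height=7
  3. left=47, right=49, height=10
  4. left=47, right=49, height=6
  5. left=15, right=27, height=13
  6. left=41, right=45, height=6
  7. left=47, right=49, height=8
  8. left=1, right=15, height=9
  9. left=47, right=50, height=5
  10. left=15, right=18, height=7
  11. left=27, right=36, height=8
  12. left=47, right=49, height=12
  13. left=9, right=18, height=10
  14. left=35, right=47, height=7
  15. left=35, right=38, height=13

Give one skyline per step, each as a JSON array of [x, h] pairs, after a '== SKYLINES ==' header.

== SKYLINES ==
[[15,7],[22,0]]
[[15,7],[22,0],[27,7],[29,0]]
[[15,7],[22,0],[27,7],[29,0],[47,10],[49,0]]
[[15,7],[22,0],[27,7],[29,0],[47,10],[49,0]]
[[15,13],[27,7],[29,0],[47,10],[49,0]]
[[15,13],[27,7],[29,0],[41,6],[45,0],[47,10],[49,0]]
[[15,13],[27,7],[29,0],[41,6],[45,0],[47,10],[49,0]]
[[1,9],[15,13],[27,7],[29,0],[41,6],[45,0],[47,10],[49,0]]
[[1,9],[15,13],[27,7],[29,0],[41,6],[45,0],[47,10],[49,5],[50,0]]
[[1,9],[15,13],[27,7],[29,0],[41,6],[45,0],[47,10],[49,5],[50,0]]
[[1,9],[15,13],[27,8],[36,0],[41,6],[45,0],[47,10],[49,5],[50,0]]
[[1,9],[15,13],[27,8],[36,0],[41,6],[45,0],[47,12],[49,5],[50,0]]
[[1,9],[9,10],[15,13],[27,8],[36,0],[41,6],[45,0],[47,12],[49,5],[50,0]]
[[1,9],[9,10],[15,13],[27,8],[36,7],[47,12],[49,5],[50,0]]
[[1,9],[9,10],[15,13],[27,8],[35,13],[38,7],[47,12],[49,5],[50,0]]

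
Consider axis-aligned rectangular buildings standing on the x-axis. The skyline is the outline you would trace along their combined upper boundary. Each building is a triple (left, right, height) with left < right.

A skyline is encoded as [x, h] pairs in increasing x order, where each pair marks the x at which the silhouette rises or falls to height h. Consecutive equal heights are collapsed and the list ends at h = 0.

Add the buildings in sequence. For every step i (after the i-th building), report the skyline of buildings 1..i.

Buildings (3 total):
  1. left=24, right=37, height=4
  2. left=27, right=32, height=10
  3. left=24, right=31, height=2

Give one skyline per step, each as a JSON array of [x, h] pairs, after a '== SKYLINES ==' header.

== SKYLINES ==
[[24,4],[37,0]]
[[24,4],[27,10],[32,4],[37,0]]
[[24,4],[27,10],[32,4],[37,0]]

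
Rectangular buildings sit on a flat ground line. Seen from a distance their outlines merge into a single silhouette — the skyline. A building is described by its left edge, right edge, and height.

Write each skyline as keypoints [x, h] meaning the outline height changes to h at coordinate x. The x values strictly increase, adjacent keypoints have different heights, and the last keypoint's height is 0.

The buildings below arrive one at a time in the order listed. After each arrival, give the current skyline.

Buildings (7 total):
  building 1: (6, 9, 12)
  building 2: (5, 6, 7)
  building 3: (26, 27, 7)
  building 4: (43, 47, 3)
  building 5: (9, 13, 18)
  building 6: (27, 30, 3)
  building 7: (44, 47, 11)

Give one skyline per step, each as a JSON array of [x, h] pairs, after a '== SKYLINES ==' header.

== SKYLINES ==
[[6,12],[9,0]]
[[5,7],[6,12],[9,0]]
[[5,7],[6,12],[9,0],[26,7],[27,0]]
[[5,7],[6,12],[9,0],[26,7],[27,0],[43,3],[47,0]]
[[5,7],[6,12],[9,18],[13,0],[26,7],[27,0],[43,3],[47,0]]
[[5,7],[6,12],[9,18],[13,0],[26,7],[27,3],[30,0],[43,3],[47,0]]
[[5,7],[6,12],[9,18],[13,0],[26,7],[27,3],[30,0],[43,3],[44,11],[47,0]]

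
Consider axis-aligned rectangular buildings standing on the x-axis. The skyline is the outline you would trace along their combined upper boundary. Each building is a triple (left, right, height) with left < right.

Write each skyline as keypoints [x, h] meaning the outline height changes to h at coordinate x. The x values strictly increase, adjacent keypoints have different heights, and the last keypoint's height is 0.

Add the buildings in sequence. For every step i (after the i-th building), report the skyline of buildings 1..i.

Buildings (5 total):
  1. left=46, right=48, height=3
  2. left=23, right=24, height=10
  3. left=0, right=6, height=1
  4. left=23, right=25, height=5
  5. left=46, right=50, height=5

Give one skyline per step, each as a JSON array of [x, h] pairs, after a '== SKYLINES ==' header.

== SKYLINES ==
[[46,3],[48,0]]
[[23,10],[24,0],[46,3],[48,0]]
[[0,1],[6,0],[23,10],[24,0],[46,3],[48,0]]
[[0,1],[6,0],[23,10],[24,5],[25,0],[46,3],[48,0]]
[[0,1],[6,0],[23,10],[24,5],[25,0],[46,5],[50,0]]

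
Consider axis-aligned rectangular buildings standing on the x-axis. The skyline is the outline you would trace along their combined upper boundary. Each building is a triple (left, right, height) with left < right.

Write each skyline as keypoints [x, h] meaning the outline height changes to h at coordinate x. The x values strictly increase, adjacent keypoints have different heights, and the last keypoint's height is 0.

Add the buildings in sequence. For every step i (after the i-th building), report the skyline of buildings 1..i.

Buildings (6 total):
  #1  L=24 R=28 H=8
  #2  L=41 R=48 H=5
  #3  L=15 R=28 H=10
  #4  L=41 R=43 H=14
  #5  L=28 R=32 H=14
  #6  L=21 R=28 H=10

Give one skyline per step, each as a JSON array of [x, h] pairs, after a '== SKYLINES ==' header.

== SKYLINES ==
[[24,8],[28,0]]
[[24,8],[28,0],[41,5],[48,0]]
[[15,10],[28,0],[41,5],[48,0]]
[[15,10],[28,0],[41,14],[43,5],[48,0]]
[[15,10],[28,14],[32,0],[41,14],[43,5],[48,0]]
[[15,10],[28,14],[32,0],[41,14],[43,5],[48,0]]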